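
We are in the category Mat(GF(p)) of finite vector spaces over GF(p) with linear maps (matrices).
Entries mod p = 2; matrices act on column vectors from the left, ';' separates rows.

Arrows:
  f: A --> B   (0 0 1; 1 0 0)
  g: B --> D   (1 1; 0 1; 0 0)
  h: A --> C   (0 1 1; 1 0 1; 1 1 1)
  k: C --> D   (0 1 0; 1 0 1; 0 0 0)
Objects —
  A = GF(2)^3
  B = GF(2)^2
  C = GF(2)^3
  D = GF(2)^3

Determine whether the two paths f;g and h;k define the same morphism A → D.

Answer: COMMUTES

Derivation:
Path 1 = f;g:
  e0=[1,0,0] f-->[0,1] g-->[1,1,0]
  e1=[0,1,0] f-->[0,0] g-->[0,0,0]
  e2=[0,0,1] f-->[1,0] g-->[1,0,0]
  ⟦path⟧₁ = (1 0 1; 1 0 0; 0 0 0)
Path 2 = h;k:
  e0=[1,0,0] h-->[0,1,1] k-->[1,1,0]
  e1=[0,1,0] h-->[1,0,1] k-->[0,0,0]
  e2=[0,0,1] h-->[1,1,1] k-->[1,0,0]
  ⟦path⟧₂ = (1 0 1; 1 0 0; 0 0 0)
Equal? same morphism ✓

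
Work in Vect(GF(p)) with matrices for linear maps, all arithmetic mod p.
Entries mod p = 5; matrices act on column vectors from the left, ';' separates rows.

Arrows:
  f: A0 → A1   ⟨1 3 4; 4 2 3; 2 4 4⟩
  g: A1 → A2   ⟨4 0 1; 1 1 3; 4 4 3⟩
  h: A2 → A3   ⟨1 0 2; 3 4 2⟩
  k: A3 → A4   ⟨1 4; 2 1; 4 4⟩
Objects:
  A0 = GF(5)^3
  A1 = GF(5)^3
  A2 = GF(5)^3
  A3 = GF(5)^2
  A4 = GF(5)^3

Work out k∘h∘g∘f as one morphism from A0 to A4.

  e0=(1,0,0) f→(1,4,2) g→(1,1,1) h→(3,4) k→(4,0,3)
  e1=(0,1,0) f→(3,2,4) g→(1,2,2) h→(0,0) k→(0,0,0)
  e2=(0,0,1) f→(4,3,4) g→(0,4,0) h→(0,1) k→(4,1,4)
composite: ⟨4 0 4; 0 0 1; 3 0 4⟩

Answer: ⟨4 0 4; 0 0 1; 3 0 4⟩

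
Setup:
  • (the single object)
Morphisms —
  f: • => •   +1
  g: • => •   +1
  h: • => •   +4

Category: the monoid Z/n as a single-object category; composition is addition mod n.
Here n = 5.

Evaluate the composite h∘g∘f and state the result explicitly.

Answer: +1

Trace:
  0 +1≡1 +1≡2 +4≡1  (mod 5)
⟦path⟧: +1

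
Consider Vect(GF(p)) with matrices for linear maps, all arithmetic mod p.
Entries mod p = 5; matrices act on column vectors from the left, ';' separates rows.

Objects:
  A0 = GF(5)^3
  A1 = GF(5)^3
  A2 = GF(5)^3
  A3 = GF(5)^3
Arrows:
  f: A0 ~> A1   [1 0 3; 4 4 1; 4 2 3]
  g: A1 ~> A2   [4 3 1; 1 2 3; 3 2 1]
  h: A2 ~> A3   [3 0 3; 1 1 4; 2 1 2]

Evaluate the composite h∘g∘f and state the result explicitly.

Answer: [0 2 1; 1 3 3; 1 2 3]

Trace:
  e0=(1,0,0) f~>(1,4,4) g~>(0,1,0) h~>(0,1,1)
  e1=(0,1,0) f~>(0,4,2) g~>(4,4,0) h~>(2,3,2)
  e2=(0,0,1) f~>(3,1,3) g~>(3,4,4) h~>(1,3,3)
result: [0 2 1; 1 3 3; 1 2 3]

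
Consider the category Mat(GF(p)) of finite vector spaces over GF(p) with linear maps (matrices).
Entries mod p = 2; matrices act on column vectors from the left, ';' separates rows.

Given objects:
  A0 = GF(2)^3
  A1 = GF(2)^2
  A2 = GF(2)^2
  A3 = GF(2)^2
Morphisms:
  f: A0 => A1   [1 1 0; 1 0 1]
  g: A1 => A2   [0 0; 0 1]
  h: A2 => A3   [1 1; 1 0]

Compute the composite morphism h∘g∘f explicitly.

  e0=[1,0,0] f=>[1,1] g=>[0,1] h=>[1,0]
  e1=[0,1,0] f=>[1,0] g=>[0,0] h=>[0,0]
  e2=[0,0,1] f=>[0,1] g=>[0,1] h=>[1,0]
composite: [1 0 1; 0 0 0]

Answer: [1 0 1; 0 0 0]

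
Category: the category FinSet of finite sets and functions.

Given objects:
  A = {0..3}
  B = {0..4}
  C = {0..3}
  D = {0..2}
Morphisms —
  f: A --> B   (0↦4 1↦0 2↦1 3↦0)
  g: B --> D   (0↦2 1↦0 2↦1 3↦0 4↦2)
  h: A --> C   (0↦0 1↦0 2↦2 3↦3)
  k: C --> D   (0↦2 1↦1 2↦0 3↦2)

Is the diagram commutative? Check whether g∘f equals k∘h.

1) trace f;g:
  0 f-->4 g-->2
  1 f-->0 g-->2
  2 f-->1 g-->0
  3 f-->0 g-->2
  ⟦path⟧₁ = (0↦2 1↦2 2↦0 3↦2)
2) trace h;k:
  0 h-->0 k-->2
  1 h-->0 k-->2
  2 h-->2 k-->0
  3 h-->3 k-->2
  ⟦path⟧₂ = (0↦2 1↦2 2↦0 3↦2)
Equal? same morphism ✓

Answer: COMMUTES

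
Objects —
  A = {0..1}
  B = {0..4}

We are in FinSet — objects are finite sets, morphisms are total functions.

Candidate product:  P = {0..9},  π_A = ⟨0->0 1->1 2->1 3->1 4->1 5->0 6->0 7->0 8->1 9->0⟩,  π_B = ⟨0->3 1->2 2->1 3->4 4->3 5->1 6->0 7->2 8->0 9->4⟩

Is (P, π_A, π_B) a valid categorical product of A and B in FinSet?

Answer: VALID PRODUCT

Trace:
|A|·|B| = 2·5 = 10;  |P| = 10
Check the pairing map k ↦ (π_A(k), π_B(k)):
  0 -> (0,3)
  1 -> (1,2)
  2 -> (1,1)
  3 -> (1,4)
  4 -> (1,3)
  5 -> (0,1)
  6 -> (0,0)
  7 -> (0,2)
  8 -> (1,0)
  9 -> (0,4)
distinct pairs in image: 10 / 10 needed
  → bijection onto A×B; projections well-typed.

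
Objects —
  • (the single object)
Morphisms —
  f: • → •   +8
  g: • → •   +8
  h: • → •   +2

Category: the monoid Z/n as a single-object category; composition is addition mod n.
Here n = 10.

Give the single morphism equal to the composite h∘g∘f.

Answer: +8

Work:
  0 +8≡8 +8≡6 +2≡8  (mod 10)
result: +8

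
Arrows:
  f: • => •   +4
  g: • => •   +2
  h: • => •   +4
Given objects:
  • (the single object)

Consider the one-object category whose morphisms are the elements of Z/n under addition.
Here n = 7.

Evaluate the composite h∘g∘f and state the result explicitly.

Answer: +3

Work:
  0 +4≡4 +2≡6 +4≡3  (mod 7)
composite: +3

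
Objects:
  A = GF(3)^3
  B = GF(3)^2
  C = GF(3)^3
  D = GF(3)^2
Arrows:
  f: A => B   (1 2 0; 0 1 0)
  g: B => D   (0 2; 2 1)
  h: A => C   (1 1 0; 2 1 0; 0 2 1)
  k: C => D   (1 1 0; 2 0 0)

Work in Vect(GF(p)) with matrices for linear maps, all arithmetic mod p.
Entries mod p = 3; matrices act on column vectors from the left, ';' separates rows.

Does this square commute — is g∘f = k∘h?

Answer: COMMUTES

Work:
Path 1 = f;g:
  e0=[1,0,0] f=>[1,0] g=>[0,2]
  e1=[0,1,0] f=>[2,1] g=>[2,2]
  e2=[0,0,1] f=>[0,0] g=>[0,0]
  composite₁ = (0 2 0; 2 2 0)
Path 2 = h;k:
  e0=[1,0,0] h=>[1,2,0] k=>[0,2]
  e1=[0,1,0] h=>[1,1,2] k=>[2,2]
  e2=[0,0,1] h=>[0,0,1] k=>[0,0]
  composite₂ = (0 2 0; 2 2 0)
Equal? same morphism ✓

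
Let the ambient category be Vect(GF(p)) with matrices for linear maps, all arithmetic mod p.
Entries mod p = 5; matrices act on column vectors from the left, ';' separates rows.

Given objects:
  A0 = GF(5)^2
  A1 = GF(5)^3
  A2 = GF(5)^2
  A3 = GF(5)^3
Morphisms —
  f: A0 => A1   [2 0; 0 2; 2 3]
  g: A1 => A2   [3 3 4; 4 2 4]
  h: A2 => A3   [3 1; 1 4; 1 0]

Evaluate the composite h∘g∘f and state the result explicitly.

  e0=[1,0] f=>[2,0,2] g=>[4,1] h=>[3,3,4]
  e1=[0,1] f=>[0,2,3] g=>[3,1] h=>[0,2,3]
⟦path⟧: [3 0; 3 2; 4 3]

Answer: [3 0; 3 2; 4 3]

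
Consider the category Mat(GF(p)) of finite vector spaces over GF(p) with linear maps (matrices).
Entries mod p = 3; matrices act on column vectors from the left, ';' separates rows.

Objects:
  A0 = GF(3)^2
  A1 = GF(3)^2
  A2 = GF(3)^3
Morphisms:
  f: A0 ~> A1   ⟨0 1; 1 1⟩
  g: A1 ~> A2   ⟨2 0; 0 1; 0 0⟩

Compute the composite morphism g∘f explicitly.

Answer: ⟨0 2; 1 1; 0 0⟩

Work:
  e0=⟨1,0⟩ f~>⟨0,1⟩ g~>⟨0,1,0⟩
  e1=⟨0,1⟩ f~>⟨1,1⟩ g~>⟨2,1,0⟩
composite: ⟨0 2; 1 1; 0 0⟩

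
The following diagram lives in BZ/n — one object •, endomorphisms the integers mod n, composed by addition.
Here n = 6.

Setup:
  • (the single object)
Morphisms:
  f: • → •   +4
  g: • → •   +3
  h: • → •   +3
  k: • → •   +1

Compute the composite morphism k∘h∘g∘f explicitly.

Answer: +5

Derivation:
  0 +4≡4 +3≡1 +3≡4 +1≡5  (mod 6)
composite: +5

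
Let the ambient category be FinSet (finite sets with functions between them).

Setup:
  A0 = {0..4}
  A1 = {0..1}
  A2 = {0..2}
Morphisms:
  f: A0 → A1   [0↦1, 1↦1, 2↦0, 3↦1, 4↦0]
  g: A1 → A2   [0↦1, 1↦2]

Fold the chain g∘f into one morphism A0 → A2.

Answer: [0↦2, 1↦2, 2↦1, 3↦2, 4↦1]

Trace:
  0 f→1 g→2
  1 f→1 g→2
  2 f→0 g→1
  3 f→1 g→2
  4 f→0 g→1
⟦path⟧: [0↦2, 1↦2, 2↦1, 3↦2, 4↦1]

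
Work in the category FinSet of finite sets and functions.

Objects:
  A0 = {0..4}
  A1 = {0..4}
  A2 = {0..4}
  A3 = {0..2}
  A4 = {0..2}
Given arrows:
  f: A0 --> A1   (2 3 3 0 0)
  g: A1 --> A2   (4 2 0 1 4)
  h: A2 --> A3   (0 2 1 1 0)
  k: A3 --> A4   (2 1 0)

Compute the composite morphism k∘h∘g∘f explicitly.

  0 f-->2 g-->0 h-->0 k-->2
  1 f-->3 g-->1 h-->2 k-->0
  2 f-->3 g-->1 h-->2 k-->0
  3 f-->0 g-->4 h-->0 k-->2
  4 f-->0 g-->4 h-->0 k-->2
⟦path⟧: (2 0 0 2 2)

Answer: (2 0 0 2 2)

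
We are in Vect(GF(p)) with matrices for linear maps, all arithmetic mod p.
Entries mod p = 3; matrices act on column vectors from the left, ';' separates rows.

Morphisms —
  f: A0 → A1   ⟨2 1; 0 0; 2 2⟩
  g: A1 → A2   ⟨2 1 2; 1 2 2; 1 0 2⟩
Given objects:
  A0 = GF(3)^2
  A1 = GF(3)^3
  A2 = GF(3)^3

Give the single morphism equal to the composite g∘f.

Answer: ⟨2 0; 0 2; 0 2⟩

Derivation:
  e0=[1,0] f→[2,0,2] g→[2,0,0]
  e1=[0,1] f→[1,0,2] g→[0,2,2]
result: ⟨2 0; 0 2; 0 2⟩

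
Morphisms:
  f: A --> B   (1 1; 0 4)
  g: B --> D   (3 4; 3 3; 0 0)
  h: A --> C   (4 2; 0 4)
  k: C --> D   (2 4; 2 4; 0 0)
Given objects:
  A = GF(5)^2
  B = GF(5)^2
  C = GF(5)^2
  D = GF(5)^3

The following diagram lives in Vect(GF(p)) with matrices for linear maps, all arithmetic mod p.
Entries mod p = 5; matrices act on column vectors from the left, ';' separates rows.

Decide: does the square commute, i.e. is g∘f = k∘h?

Along f;g (path 1):
  e0=(1,0) f-->(1,0) g-->(3,3,0)
  e1=(0,1) f-->(1,4) g-->(4,0,0)
  result₁ = (3 4; 3 0; 0 0)
Along h;k (path 2):
  e0=(1,0) h-->(4,0) k-->(3,3,0)
  e1=(0,1) h-->(2,4) k-->(0,0,0)
  result₂ = (3 0; 3 0; 0 0)
Equal? NO — does not commute

Answer: DOES NOT COMMUTE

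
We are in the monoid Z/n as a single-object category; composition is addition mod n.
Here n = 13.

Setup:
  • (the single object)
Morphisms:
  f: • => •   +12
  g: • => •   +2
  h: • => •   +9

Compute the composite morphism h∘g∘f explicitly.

Answer: +10

Derivation:
  0 +12≡12 +2≡1 +9≡10  (mod 13)
result: +10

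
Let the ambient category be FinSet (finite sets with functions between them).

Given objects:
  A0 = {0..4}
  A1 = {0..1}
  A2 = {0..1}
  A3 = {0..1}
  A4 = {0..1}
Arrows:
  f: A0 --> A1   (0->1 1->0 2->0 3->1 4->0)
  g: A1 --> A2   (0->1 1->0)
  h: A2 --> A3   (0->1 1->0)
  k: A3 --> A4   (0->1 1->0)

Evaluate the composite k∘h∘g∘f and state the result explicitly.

  0 f-->1 g-->0 h-->1 k-->0
  1 f-->0 g-->1 h-->0 k-->1
  2 f-->0 g-->1 h-->0 k-->1
  3 f-->1 g-->0 h-->1 k-->0
  4 f-->0 g-->1 h-->0 k-->1
⟦path⟧: (0->0 1->1 2->1 3->0 4->1)

Answer: (0->0 1->1 2->1 3->0 4->1)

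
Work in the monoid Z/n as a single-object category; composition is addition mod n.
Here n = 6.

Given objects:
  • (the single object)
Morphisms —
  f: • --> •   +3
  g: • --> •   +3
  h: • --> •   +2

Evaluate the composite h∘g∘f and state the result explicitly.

  0 +3≡3 +3≡0 +2≡2  (mod 6)
result: +2

Answer: +2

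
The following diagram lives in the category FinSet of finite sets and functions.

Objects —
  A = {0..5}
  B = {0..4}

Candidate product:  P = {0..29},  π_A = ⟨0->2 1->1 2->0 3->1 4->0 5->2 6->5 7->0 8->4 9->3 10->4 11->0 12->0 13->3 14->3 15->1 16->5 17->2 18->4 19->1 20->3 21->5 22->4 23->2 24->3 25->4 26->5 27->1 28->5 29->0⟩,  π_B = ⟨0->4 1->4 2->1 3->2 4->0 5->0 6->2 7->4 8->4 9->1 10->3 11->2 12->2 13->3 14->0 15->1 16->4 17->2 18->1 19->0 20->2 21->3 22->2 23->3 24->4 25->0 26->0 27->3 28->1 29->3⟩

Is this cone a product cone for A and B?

|A|·|B| = 6·5 = 30;  |P| = 30
Check the pairing map k ↦ (π_A(k), π_B(k)):
  0 -> (2,4)
  1 -> (1,4)
  2 -> (0,1)
  3 -> (1,2)
  4 -> (0,0)
  5 -> (2,0)
  6 -> (5,2)
  7 -> (0,4)
  8 -> (4,4)
  9 -> (3,1)
  10 -> (4,3)
  11 -> (0,2)
  12 -> (0,2)  ✗ repeats pair of k=11
  13 -> (3,3)
  14 -> (3,0)
  15 -> (1,1)
  16 -> (5,4)
  17 -> (2,2)
  18 -> (4,1)
  19 -> (1,0)
  20 -> (3,2)
  21 -> (5,3)
  22 -> (4,2)
  23 -> (2,3)
  24 -> (3,4)
  25 -> (4,0)
  26 -> (5,0)
  27 -> (1,3)
  28 -> (5,1)
  29 -> (0,3)
distinct pairs in image: 29 / 30 needed
  → (0,2) hit at k=11 and k=12

Answer: NOT A VALID PRODUCT — duplicate pair at indices 11,12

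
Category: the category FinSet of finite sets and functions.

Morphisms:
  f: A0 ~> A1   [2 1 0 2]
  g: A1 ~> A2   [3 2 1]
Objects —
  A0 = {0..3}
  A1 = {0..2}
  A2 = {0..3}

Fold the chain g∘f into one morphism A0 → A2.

Answer: [1 2 3 1]

Work:
  0 f~>2 g~>1
  1 f~>1 g~>2
  2 f~>0 g~>3
  3 f~>2 g~>1
composite: [1 2 3 1]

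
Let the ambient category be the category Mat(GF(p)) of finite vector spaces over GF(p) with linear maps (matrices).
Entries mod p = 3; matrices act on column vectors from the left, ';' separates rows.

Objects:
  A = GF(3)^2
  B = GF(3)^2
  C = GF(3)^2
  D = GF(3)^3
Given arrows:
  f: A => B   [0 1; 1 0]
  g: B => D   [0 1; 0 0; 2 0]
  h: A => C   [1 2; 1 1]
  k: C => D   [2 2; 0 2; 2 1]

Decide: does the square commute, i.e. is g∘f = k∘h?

Answer: DOES NOT COMMUTE

Work:
Along f;g (path 1):
  e0=[1,0] f=>[0,1] g=>[1,0,0]
  e1=[0,1] f=>[1,0] g=>[0,0,2]
  result₁ = [1 0; 0 0; 0 2]
Along h;k (path 2):
  e0=[1,0] h=>[1,1] k=>[1,2,0]
  e1=[0,1] h=>[2,1] k=>[0,2,2]
  result₂ = [1 0; 2 2; 0 2]
Equal? distinct morphisms ✗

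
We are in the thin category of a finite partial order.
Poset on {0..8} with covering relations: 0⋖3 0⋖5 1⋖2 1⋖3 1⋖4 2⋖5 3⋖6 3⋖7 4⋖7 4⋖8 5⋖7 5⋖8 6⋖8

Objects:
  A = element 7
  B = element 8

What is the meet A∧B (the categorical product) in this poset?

Answer: NO MEET EXISTS

Derivation:
Common predecessors of 7,8: {0,1,2,3,4,5}
  maximal lower bounds 3 and 4 are incomparable: neither 3≤4 nor 4≤3
→ no greatest lower bound exists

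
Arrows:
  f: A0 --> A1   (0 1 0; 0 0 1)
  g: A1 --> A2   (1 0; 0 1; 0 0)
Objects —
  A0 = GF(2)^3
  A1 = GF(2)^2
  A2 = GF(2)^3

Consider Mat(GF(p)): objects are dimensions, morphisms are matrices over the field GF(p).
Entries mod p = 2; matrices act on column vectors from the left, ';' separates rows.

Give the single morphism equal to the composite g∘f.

Answer: (0 1 0; 0 0 1; 0 0 0)

Work:
  e0=⟨1,0,0⟩ f-->⟨0,0⟩ g-->⟨0,0,0⟩
  e1=⟨0,1,0⟩ f-->⟨1,0⟩ g-->⟨1,0,0⟩
  e2=⟨0,0,1⟩ f-->⟨0,1⟩ g-->⟨0,1,0⟩
composite: (0 1 0; 0 0 1; 0 0 0)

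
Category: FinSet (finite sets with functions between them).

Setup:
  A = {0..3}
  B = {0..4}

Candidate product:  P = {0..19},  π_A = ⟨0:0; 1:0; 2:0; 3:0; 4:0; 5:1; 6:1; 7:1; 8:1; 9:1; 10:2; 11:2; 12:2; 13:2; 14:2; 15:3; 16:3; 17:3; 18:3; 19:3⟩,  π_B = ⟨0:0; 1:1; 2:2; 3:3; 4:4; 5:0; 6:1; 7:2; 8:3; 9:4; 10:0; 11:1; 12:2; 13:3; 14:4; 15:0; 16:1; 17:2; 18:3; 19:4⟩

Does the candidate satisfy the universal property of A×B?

|A|·|B| = 4·5 = 20;  |P| = 20
Check the pairing map k ↦ (π_A(k), π_B(k)):
  0 : (0,0)
  1 : (0,1)
  2 : (0,2)
  3 : (0,3)
  4 : (0,4)
  5 : (1,0)
  6 : (1,1)
  7 : (1,2)
  8 : (1,3)
  9 : (1,4)
  10 : (2,0)
  11 : (2,1)
  12 : (2,2)
  13 : (2,3)
  14 : (2,4)
  15 : (3,0)
  16 : (3,1)
  17 : (3,2)
  18 : (3,3)
  19 : (3,4)
distinct pairs in image: 20 / 20 needed
  → bijection onto A×B; projections well-typed.

Answer: VALID PRODUCT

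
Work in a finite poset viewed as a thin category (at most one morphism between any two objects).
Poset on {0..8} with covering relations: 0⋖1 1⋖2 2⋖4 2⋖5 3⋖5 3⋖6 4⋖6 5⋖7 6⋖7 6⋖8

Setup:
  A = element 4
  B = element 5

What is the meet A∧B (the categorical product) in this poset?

Answer: A∧B = 2

Work:
{x : x<=A ∧ x<=B} = {0,1,2}  (A=4, B=5)
  0 <= 2
  1 <= 2
  2 <= 2
glb = 2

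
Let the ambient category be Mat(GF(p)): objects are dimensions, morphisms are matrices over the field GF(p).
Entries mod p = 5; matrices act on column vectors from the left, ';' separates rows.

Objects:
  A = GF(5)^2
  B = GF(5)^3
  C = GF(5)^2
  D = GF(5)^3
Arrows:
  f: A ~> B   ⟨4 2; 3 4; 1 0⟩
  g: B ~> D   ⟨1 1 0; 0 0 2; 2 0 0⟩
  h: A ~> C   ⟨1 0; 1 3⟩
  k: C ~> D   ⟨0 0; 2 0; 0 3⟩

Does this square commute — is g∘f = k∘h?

Answer: DOES NOT COMMUTE

Trace:
Path 1 = f;g:
  e0=(1,0) f~>(4,3,1) g~>(2,2,3)
  e1=(0,1) f~>(2,4,0) g~>(1,0,4)
  result₁ = ⟨2 1; 2 0; 3 4⟩
Path 2 = h;k:
  e0=(1,0) h~>(1,1) k~>(0,2,3)
  e1=(0,1) h~>(0,3) k~>(0,0,4)
  result₂ = ⟨0 0; 2 0; 3 4⟩
Equal? distinct morphisms ✗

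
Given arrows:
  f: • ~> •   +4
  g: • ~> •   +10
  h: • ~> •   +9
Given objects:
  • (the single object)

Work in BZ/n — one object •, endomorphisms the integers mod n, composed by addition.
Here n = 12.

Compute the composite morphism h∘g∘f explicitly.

Answer: +11

Derivation:
  0 +4≡4 +10≡2 +9≡11  (mod 12)
result: +11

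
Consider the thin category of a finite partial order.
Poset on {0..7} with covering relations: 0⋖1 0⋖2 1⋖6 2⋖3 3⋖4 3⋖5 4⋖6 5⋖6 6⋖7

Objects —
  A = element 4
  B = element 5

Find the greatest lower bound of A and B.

Common predecessors of 4,5: {0,2,3}
  0 ≤ 3
  2 ≤ 3
  3 ≤ 3
glb = 3

Answer: A∧B = 3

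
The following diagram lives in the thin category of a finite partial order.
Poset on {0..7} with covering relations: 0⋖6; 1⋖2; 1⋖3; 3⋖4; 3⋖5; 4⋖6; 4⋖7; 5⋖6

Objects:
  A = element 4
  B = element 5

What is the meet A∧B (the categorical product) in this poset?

Common predecessors of 4,5: {1,3}
  1 ≤ 3
  3 ≤ 3
glb = 3

Answer: A∧B = 3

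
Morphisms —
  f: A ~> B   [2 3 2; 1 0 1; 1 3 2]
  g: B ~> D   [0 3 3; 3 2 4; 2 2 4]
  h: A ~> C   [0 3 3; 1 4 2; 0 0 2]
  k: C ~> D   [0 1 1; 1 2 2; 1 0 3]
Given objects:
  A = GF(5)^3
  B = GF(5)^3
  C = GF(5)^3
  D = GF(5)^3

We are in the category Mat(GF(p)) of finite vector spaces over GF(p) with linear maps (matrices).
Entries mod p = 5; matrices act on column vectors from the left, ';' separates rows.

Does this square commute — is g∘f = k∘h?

Path 1 = f;g:
  e0=⟨1,0,0⟩ f~>⟨2,1,1⟩ g~>⟨1,2,0⟩
  e1=⟨0,1,0⟩ f~>⟨3,0,3⟩ g~>⟨4,1,3⟩
  e2=⟨0,0,1⟩ f~>⟨2,1,2⟩ g~>⟨4,1,4⟩
  result₁ = [1 4 4; 2 1 1; 0 3 4]
Path 2 = h;k:
  e0=⟨1,0,0⟩ h~>⟨0,1,0⟩ k~>⟨1,2,0⟩
  e1=⟨0,1,0⟩ h~>⟨3,4,0⟩ k~>⟨4,1,3⟩
  e2=⟨0,0,1⟩ h~>⟨3,2,2⟩ k~>⟨4,1,4⟩
  result₂ = [1 4 4; 2 1 1; 0 3 4]
Equal? equal; square commutes

Answer: COMMUTES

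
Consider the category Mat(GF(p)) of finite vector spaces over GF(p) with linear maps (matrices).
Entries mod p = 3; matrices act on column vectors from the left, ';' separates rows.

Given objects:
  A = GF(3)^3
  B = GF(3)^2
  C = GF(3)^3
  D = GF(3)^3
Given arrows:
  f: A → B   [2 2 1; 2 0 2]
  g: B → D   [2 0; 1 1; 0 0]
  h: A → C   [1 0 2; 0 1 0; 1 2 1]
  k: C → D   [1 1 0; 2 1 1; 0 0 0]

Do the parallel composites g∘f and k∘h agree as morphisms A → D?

Along f;g (path 1):
  e0=⟨1,0,0⟩ f→⟨2,2⟩ g→⟨1,1,0⟩
  e1=⟨0,1,0⟩ f→⟨2,0⟩ g→⟨1,2,0⟩
  e2=⟨0,0,1⟩ f→⟨1,2⟩ g→⟨2,0,0⟩
  ⟦path⟧₁ = [1 1 2; 1 2 0; 0 0 0]
Along h;k (path 2):
  e0=⟨1,0,0⟩ h→⟨1,0,1⟩ k→⟨1,0,0⟩
  e1=⟨0,1,0⟩ h→⟨0,1,2⟩ k→⟨1,0,0⟩
  e2=⟨0,0,1⟩ h→⟨2,0,1⟩ k→⟨2,2,0⟩
  ⟦path⟧₂ = [1 1 2; 0 0 2; 0 0 0]
Equal? differ; not commutative

Answer: DOES NOT COMMUTE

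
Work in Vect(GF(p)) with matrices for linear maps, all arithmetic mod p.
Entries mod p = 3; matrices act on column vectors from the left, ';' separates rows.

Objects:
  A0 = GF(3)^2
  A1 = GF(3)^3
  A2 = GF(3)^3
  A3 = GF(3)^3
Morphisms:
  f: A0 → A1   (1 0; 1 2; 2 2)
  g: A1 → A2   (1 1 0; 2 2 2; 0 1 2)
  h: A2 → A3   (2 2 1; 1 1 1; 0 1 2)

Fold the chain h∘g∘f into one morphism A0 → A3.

  e0=(1,0) f→(1,1,2) g→(2,2,2) h→(1,0,0)
  e1=(0,1) f→(0,2,2) g→(2,2,0) h→(2,1,2)
composite: (1 2; 0 1; 0 2)

Answer: (1 2; 0 1; 0 2)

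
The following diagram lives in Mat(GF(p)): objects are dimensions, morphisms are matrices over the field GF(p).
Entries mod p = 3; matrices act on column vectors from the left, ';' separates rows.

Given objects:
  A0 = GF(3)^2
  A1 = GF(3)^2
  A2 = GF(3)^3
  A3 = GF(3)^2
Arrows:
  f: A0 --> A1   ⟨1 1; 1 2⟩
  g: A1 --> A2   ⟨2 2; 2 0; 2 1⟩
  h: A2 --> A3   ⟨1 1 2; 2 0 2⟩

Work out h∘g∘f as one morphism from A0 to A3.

Answer: ⟨0 1; 2 2⟩

Trace:
  e0=⟨1,0⟩ f-->⟨1,1⟩ g-->⟨1,2,0⟩ h-->⟨0,2⟩
  e1=⟨0,1⟩ f-->⟨1,2⟩ g-->⟨0,2,1⟩ h-->⟨1,2⟩
⟦path⟧: ⟨0 1; 2 2⟩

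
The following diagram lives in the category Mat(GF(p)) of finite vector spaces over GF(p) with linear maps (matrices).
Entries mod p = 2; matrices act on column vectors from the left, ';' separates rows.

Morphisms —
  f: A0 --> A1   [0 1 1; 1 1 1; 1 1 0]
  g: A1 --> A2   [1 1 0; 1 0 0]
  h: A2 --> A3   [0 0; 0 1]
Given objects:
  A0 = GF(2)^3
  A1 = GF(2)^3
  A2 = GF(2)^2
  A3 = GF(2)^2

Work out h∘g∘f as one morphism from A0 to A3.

  e0=(1,0,0) f-->(0,1,1) g-->(1,0) h-->(0,0)
  e1=(0,1,0) f-->(1,1,1) g-->(0,1) h-->(0,1)
  e2=(0,0,1) f-->(1,1,0) g-->(0,1) h-->(0,1)
result: [0 0 0; 0 1 1]

Answer: [0 0 0; 0 1 1]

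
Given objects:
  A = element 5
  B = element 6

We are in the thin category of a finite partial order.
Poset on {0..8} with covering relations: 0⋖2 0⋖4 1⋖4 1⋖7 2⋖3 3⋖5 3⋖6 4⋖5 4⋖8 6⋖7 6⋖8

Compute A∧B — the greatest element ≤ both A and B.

Common predecessors of 5,6: {0,2,3}
  0 ≤ 3
  2 ≤ 3
  3 ≤ 3
glb = 3

Answer: A∧B = 3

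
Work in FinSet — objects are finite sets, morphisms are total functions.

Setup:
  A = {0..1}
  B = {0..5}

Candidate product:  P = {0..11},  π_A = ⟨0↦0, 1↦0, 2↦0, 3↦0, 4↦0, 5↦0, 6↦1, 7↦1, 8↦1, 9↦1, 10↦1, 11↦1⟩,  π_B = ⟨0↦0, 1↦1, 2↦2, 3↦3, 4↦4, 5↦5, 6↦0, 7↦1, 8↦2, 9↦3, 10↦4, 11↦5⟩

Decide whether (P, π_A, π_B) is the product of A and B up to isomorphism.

Answer: VALID PRODUCT

Work:
|A|·|B| = 2·6 = 12;  |P| = 12
Check the pairing map k ↦ (π_A(k), π_B(k)):
  0 ↦ (0,0)
  1 ↦ (0,1)
  2 ↦ (0,2)
  3 ↦ (0,3)
  4 ↦ (0,4)
  5 ↦ (0,5)
  6 ↦ (1,0)
  7 ↦ (1,1)
  8 ↦ (1,2)
  9 ↦ (1,3)
  10 ↦ (1,4)
  11 ↦ (1,5)
distinct pairs in image: 12 / 12 needed
  → bijection onto A×B; projections well-typed.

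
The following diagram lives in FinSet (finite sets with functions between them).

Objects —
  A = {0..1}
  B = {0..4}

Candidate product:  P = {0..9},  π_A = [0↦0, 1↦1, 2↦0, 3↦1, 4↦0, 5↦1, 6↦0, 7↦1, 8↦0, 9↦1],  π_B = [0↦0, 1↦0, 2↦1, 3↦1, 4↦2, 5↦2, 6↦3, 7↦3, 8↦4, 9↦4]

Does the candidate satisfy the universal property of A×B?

Answer: VALID PRODUCT

Work:
|A|·|B| = 2·5 = 10;  |P| = 10
Check the pairing map k ↦ (π_A(k), π_B(k)):
  0 ↦ (0,0)
  1 ↦ (1,0)
  2 ↦ (0,1)
  3 ↦ (1,1)
  4 ↦ (0,2)
  5 ↦ (1,2)
  6 ↦ (0,3)
  7 ↦ (1,3)
  8 ↦ (0,4)
  9 ↦ (1,4)
distinct pairs in image: 10 / 10 needed
  → bijection onto A×B; projections well-typed.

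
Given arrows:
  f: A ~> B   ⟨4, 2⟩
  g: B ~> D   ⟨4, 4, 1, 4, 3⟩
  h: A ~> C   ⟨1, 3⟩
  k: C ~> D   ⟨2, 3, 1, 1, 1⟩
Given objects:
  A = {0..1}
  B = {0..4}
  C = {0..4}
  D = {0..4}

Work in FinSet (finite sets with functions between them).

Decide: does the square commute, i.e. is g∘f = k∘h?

Path 1 = f;g:
  0 f~>4 g~>3
  1 f~>2 g~>1
  composite₁ = ⟨3, 1⟩
Path 2 = h;k:
  0 h~>1 k~>3
  1 h~>3 k~>1
  composite₂ = ⟨3, 1⟩
Equal? equal; square commutes

Answer: COMMUTES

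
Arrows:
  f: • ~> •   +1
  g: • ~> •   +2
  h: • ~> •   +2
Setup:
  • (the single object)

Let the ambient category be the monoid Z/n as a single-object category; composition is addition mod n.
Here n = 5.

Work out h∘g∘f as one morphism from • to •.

Answer: +0

Trace:
  0 +1≡1 +2≡3 +2≡0  (mod 5)
⟦path⟧: +0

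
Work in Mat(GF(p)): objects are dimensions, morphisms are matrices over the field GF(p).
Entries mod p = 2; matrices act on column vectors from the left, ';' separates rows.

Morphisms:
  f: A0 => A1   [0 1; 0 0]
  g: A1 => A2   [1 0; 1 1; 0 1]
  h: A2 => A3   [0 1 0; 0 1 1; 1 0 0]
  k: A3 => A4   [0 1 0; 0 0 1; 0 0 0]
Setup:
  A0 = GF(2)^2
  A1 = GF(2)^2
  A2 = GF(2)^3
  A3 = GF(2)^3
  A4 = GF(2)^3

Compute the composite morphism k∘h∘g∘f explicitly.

Answer: [0 1; 0 1; 0 0]

Trace:
  e0=(1,0) f=>(0,0) g=>(0,0,0) h=>(0,0,0) k=>(0,0,0)
  e1=(0,1) f=>(1,0) g=>(1,1,0) h=>(1,1,1) k=>(1,1,0)
result: [0 1; 0 1; 0 0]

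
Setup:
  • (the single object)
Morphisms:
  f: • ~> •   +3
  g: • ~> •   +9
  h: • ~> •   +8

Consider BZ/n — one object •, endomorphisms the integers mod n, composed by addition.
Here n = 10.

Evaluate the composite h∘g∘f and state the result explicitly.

  0 +3≡3 +9≡2 +8≡0  (mod 10)
composite: +0

Answer: +0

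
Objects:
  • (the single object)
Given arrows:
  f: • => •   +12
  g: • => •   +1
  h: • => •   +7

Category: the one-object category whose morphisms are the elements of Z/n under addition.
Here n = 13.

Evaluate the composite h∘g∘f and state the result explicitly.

Answer: +7

Derivation:
  0 +12≡12 +1≡0 +7≡7  (mod 13)
⟦path⟧: +7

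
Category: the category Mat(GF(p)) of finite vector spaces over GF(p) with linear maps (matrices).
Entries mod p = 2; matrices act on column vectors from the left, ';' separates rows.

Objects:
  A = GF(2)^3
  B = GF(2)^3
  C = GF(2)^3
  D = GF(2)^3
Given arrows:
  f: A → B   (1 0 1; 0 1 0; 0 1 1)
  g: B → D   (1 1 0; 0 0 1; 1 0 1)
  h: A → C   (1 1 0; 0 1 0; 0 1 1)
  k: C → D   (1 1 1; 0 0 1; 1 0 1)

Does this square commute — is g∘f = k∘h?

Along f;g (path 1):
  e0=[1,0,0] f→[1,0,0] g→[1,0,1]
  e1=[0,1,0] f→[0,1,1] g→[1,1,1]
  e2=[0,0,1] f→[1,0,1] g→[1,1,0]
  composite₁ = (1 1 1; 0 1 1; 1 1 0)
Along h;k (path 2):
  e0=[1,0,0] h→[1,0,0] k→[1,0,1]
  e1=[0,1,0] h→[1,1,1] k→[1,1,0]
  e2=[0,0,1] h→[0,0,1] k→[1,1,1]
  composite₂ = (1 1 1; 0 1 1; 1 0 1)
Equal? NO — does not commute

Answer: DOES NOT COMMUTE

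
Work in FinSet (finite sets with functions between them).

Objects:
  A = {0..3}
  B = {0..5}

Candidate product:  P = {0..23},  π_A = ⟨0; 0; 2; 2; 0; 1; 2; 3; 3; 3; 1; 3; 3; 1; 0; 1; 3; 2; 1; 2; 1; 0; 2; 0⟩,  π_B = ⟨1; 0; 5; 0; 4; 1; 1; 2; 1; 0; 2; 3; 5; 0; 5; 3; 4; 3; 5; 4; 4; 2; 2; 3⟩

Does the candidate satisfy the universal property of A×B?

|A|·|B| = 4·6 = 24;  |P| = 24
Check the pairing map k ↦ (π_A(k), π_B(k)):
  0 : (0,1)
  1 : (0,0)
  2 : (2,5)
  3 : (2,0)
  4 : (0,4)
  5 : (1,1)
  6 : (2,1)
  7 : (3,2)
  8 : (3,1)
  9 : (3,0)
  10 : (1,2)
  11 : (3,3)
  12 : (3,5)
  13 : (1,0)
  14 : (0,5)
  15 : (1,3)
  16 : (3,4)
  17 : (2,3)
  18 : (1,5)
  19 : (2,4)
  20 : (1,4)
  21 : (0,2)
  22 : (2,2)
  23 : (0,3)
distinct pairs in image: 24 / 24 needed
  → bijection onto A×B; projections well-typed.

Answer: VALID PRODUCT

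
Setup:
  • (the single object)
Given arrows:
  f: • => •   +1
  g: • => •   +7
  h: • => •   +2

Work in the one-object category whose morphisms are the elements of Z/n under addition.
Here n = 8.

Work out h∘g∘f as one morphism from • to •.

  0 +1≡1 +7≡0 +2≡2  (mod 8)
⟦path⟧: +2

Answer: +2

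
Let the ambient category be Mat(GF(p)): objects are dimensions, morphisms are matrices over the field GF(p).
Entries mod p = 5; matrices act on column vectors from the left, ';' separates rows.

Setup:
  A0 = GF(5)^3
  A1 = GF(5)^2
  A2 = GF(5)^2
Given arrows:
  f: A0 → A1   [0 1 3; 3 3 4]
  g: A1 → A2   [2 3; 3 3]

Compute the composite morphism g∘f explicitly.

  e0=⟨1,0,0⟩ f→⟨0,3⟩ g→⟨4,4⟩
  e1=⟨0,1,0⟩ f→⟨1,3⟩ g→⟨1,2⟩
  e2=⟨0,0,1⟩ f→⟨3,4⟩ g→⟨3,1⟩
⟦path⟧: [4 1 3; 4 2 1]

Answer: [4 1 3; 4 2 1]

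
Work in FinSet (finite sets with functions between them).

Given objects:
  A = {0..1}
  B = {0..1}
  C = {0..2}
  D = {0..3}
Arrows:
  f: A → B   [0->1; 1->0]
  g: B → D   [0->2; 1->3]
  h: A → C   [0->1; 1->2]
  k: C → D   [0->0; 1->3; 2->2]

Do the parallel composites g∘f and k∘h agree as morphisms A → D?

1) trace f;g:
  0 f→1 g→3
  1 f→0 g→2
  ⟦path⟧₁ = [0->3; 1->2]
2) trace h;k:
  0 h→1 k→3
  1 h→2 k→2
  ⟦path⟧₂ = [0->3; 1->2]
Equal? equal; square commutes

Answer: COMMUTES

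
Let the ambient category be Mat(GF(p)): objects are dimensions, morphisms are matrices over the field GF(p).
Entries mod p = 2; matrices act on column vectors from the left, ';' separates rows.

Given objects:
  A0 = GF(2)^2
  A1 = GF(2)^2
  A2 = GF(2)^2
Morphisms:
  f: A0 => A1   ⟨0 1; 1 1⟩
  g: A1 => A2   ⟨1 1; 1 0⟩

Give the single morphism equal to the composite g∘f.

Answer: ⟨1 0; 0 1⟩

Trace:
  e0=[1,0] f=>[0,1] g=>[1,0]
  e1=[0,1] f=>[1,1] g=>[0,1]
composite: ⟨1 0; 0 1⟩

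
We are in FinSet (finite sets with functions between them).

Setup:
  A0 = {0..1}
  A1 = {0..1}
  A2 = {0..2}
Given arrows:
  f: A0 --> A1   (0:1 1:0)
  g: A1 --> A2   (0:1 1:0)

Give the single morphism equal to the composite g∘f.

Answer: (0:0 1:1)

Work:
  0 f-->1 g-->0
  1 f-->0 g-->1
result: (0:0 1:1)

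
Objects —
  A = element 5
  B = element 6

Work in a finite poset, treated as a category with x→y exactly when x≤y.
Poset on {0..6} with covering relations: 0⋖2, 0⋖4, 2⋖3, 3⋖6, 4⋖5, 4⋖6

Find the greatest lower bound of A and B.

Common predecessors of 5,6: {0,4}
  0 ⊑ 4
  4 ⊑ 4
glb = 4

Answer: A∧B = 4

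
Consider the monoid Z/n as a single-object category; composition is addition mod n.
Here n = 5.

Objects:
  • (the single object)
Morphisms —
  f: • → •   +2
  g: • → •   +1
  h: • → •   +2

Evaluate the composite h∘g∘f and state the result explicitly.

  0 +2≡2 +1≡3 +2≡0  (mod 5)
⟦path⟧: +0

Answer: +0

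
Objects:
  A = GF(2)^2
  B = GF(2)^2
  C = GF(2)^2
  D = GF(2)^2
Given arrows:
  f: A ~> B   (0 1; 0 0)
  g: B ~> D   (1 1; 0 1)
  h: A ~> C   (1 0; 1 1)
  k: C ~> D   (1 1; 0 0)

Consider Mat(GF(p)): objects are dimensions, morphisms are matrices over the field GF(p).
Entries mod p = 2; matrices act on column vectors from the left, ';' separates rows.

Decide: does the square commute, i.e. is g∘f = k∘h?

1) trace f;g:
  e0=(1,0) f~>(0,0) g~>(0,0)
  e1=(0,1) f~>(1,0) g~>(1,0)
  composite₁ = (0 1; 0 0)
2) trace h;k:
  e0=(1,0) h~>(1,1) k~>(0,0)
  e1=(0,1) h~>(0,1) k~>(1,0)
  composite₂ = (0 1; 0 0)
Equal? YES — commutes

Answer: COMMUTES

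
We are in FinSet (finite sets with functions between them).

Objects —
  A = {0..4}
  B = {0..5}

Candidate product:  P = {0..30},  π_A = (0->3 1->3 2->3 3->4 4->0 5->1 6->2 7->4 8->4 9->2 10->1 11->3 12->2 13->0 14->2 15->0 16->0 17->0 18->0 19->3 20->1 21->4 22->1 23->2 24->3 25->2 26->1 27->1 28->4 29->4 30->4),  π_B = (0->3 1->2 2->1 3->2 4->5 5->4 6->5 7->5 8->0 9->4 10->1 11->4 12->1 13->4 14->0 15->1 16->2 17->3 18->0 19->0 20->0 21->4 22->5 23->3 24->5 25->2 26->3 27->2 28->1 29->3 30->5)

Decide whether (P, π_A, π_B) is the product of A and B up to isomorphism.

|A|·|B| = 5·6 = 30;  |P| = 31
  → cardinalities differ; no bijection possible.

Answer: NOT A VALID PRODUCT — |P|=31 ≠ |A|·|B|=30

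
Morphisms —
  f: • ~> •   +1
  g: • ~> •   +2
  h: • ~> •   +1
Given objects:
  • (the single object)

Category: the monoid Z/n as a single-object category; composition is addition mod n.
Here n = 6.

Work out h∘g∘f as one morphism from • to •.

Answer: +4

Trace:
  0 +1≡1 +2≡3 +1≡4  (mod 6)
composite: +4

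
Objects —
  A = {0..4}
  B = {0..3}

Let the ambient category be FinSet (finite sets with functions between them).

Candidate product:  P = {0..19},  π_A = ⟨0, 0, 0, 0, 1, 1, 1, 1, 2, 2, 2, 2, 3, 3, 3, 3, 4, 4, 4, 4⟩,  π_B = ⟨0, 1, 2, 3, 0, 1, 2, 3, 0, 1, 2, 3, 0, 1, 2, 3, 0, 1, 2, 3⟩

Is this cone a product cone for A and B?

|A|·|B| = 5·4 = 20;  |P| = 20
Check the pairing map k ↦ (π_A(k), π_B(k)):
  0 ↦ (0,0)
  1 ↦ (0,1)
  2 ↦ (0,2)
  3 ↦ (0,3)
  4 ↦ (1,0)
  5 ↦ (1,1)
  6 ↦ (1,2)
  7 ↦ (1,3)
  8 ↦ (2,0)
  9 ↦ (2,1)
  10 ↦ (2,2)
  11 ↦ (2,3)
  12 ↦ (3,0)
  13 ↦ (3,1)
  14 ↦ (3,2)
  15 ↦ (3,3)
  16 ↦ (4,0)
  17 ↦ (4,1)
  18 ↦ (4,2)
  19 ↦ (4,3)
distinct pairs in image: 20 / 20 needed
  → bijection onto A×B; projections well-typed.

Answer: VALID PRODUCT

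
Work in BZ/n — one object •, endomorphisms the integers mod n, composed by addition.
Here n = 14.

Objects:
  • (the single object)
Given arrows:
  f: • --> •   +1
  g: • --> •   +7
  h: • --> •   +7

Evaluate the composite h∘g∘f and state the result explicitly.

Answer: +1

Trace:
  0 +1≡1 +7≡8 +7≡1  (mod 14)
result: +1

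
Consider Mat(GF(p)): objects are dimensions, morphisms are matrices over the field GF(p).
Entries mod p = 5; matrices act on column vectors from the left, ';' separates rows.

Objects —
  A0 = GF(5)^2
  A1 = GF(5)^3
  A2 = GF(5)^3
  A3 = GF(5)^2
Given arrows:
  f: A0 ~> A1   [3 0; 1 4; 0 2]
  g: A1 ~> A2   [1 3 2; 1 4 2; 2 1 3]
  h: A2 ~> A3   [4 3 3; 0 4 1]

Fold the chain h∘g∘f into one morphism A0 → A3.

Answer: [1 4; 0 0]

Trace:
  e0=[1,0] f~>[3,1,0] g~>[1,2,2] h~>[1,0]
  e1=[0,1] f~>[0,4,2] g~>[1,0,0] h~>[4,0]
⟦path⟧: [1 4; 0 0]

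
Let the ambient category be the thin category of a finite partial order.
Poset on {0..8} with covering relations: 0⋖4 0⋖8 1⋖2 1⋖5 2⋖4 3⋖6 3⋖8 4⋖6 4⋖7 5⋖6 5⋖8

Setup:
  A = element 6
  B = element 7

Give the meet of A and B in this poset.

{x : x≤A ∧ x≤B} = {0,1,2,4}  (A=6, B=7)
  0 ≤ 4
  1 ≤ 4
  2 ≤ 4
  4 ≤ 4
glb = 4

Answer: A∧B = 4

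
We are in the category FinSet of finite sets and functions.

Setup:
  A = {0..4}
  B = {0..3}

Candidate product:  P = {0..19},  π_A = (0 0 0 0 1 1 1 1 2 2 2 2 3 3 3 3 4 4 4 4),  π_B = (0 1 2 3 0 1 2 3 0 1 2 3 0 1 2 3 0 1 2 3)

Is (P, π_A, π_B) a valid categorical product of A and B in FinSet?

|A|·|B| = 5·4 = 20;  |P| = 20
Check the pairing map k ↦ (π_A(k), π_B(k)):
  0 ↦ (0,0)
  1 ↦ (0,1)
  2 ↦ (0,2)
  3 ↦ (0,3)
  4 ↦ (1,0)
  5 ↦ (1,1)
  6 ↦ (1,2)
  7 ↦ (1,3)
  8 ↦ (2,0)
  9 ↦ (2,1)
  10 ↦ (2,2)
  11 ↦ (2,3)
  12 ↦ (3,0)
  13 ↦ (3,1)
  14 ↦ (3,2)
  15 ↦ (3,3)
  16 ↦ (4,0)
  17 ↦ (4,1)
  18 ↦ (4,2)
  19 ↦ (4,3)
distinct pairs in image: 20 / 20 needed
  → bijection onto A×B; projections well-typed.

Answer: VALID PRODUCT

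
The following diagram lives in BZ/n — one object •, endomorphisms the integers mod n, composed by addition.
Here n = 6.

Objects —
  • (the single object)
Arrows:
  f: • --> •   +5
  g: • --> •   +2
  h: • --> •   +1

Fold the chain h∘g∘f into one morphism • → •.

Answer: +2

Derivation:
  0 +5≡5 +2≡1 +1≡2  (mod 6)
composite: +2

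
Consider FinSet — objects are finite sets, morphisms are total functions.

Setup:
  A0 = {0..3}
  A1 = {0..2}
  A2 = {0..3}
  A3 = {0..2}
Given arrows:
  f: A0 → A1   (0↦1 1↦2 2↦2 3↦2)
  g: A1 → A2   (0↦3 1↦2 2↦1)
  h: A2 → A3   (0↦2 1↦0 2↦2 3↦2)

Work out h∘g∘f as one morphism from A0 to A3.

  0 f→1 g→2 h→2
  1 f→2 g→1 h→0
  2 f→2 g→1 h→0
  3 f→2 g→1 h→0
result: (0↦2 1↦0 2↦0 3↦0)

Answer: (0↦2 1↦0 2↦0 3↦0)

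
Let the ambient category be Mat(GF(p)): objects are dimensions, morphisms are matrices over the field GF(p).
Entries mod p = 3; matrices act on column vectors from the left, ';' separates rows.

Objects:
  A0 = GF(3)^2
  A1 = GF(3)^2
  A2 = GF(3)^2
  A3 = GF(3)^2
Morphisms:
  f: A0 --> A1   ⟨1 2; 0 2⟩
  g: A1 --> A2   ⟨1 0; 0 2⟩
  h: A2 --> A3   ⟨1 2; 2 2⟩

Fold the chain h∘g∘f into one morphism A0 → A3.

  e0=[1,0] f-->[1,0] g-->[1,0] h-->[1,2]
  e1=[0,1] f-->[2,2] g-->[2,1] h-->[1,0]
⟦path⟧: ⟨1 1; 2 0⟩

Answer: ⟨1 1; 2 0⟩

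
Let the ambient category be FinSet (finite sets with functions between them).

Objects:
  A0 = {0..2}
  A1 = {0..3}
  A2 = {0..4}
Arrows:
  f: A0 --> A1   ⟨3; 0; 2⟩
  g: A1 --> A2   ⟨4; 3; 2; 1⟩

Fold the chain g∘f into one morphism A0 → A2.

  0 f-->3 g-->1
  1 f-->0 g-->4
  2 f-->2 g-->2
composite: ⟨1; 4; 2⟩

Answer: ⟨1; 4; 2⟩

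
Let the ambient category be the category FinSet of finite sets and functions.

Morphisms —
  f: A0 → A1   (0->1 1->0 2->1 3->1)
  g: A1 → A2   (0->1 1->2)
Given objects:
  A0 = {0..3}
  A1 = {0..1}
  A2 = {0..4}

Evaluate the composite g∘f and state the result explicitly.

Answer: (0->2 1->1 2->2 3->2)

Trace:
  0 f→1 g→2
  1 f→0 g→1
  2 f→1 g→2
  3 f→1 g→2
result: (0->2 1->1 2->2 3->2)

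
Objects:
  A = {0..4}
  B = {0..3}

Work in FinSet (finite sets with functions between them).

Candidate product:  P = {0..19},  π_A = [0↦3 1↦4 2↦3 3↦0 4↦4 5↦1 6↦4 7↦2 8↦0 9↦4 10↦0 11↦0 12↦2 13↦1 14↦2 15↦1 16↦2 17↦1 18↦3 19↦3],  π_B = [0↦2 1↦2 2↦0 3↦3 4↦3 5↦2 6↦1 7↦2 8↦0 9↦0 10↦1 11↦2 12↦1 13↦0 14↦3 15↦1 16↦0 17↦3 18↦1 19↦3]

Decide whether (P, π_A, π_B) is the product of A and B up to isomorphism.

|A|·|B| = 5·4 = 20;  |P| = 20
Check the pairing map k ↦ (π_A(k), π_B(k)):
  0 ↦ (3,2)
  1 ↦ (4,2)
  2 ↦ (3,0)
  3 ↦ (0,3)
  4 ↦ (4,3)
  5 ↦ (1,2)
  6 ↦ (4,1)
  7 ↦ (2,2)
  8 ↦ (0,0)
  9 ↦ (4,0)
  10 ↦ (0,1)
  11 ↦ (0,2)
  12 ↦ (2,1)
  13 ↦ (1,0)
  14 ↦ (2,3)
  15 ↦ (1,1)
  16 ↦ (2,0)
  17 ↦ (1,3)
  18 ↦ (3,1)
  19 ↦ (3,3)
distinct pairs in image: 20 / 20 needed
  → bijection onto A×B; projections well-typed.

Answer: VALID PRODUCT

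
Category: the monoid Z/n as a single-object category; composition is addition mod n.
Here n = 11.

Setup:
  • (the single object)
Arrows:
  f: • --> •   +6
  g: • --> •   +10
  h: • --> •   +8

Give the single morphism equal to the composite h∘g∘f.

Answer: +2

Trace:
  0 +6≡6 +10≡5 +8≡2  (mod 11)
result: +2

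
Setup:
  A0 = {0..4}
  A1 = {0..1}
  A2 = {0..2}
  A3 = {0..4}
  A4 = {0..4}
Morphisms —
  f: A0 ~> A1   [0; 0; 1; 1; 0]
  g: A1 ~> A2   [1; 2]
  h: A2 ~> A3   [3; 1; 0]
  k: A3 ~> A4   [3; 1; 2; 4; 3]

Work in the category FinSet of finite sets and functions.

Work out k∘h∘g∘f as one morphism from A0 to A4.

  0 f~>0 g~>1 h~>1 k~>1
  1 f~>0 g~>1 h~>1 k~>1
  2 f~>1 g~>2 h~>0 k~>3
  3 f~>1 g~>2 h~>0 k~>3
  4 f~>0 g~>1 h~>1 k~>1
composite: [1; 1; 3; 3; 1]

Answer: [1; 1; 3; 3; 1]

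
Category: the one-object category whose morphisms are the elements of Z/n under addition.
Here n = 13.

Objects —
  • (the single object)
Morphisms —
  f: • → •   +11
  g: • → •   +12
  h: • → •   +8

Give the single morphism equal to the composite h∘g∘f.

  0 +11≡11 +12≡10 +8≡5  (mod 13)
composite: +5

Answer: +5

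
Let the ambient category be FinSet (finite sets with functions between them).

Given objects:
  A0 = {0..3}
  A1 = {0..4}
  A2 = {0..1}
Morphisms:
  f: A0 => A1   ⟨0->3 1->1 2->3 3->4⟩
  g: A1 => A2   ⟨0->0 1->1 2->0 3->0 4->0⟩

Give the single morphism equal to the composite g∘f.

Answer: ⟨0->0 1->1 2->0 3->0⟩

Trace:
  0 f=>3 g=>0
  1 f=>1 g=>1
  2 f=>3 g=>0
  3 f=>4 g=>0
result: ⟨0->0 1->1 2->0 3->0⟩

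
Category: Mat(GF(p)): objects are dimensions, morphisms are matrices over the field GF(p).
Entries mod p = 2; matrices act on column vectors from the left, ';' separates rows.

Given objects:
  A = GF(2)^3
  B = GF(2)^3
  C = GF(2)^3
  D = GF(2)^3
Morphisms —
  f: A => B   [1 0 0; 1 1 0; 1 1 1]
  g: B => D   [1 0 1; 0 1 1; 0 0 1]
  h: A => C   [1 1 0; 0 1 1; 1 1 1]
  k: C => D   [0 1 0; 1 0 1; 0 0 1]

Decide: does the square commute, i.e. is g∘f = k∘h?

Answer: COMMUTES

Trace:
Path 1 = f;g:
  e0=⟨1,0,0⟩ f=>⟨1,1,1⟩ g=>⟨0,0,1⟩
  e1=⟨0,1,0⟩ f=>⟨0,1,1⟩ g=>⟨1,0,1⟩
  e2=⟨0,0,1⟩ f=>⟨0,0,1⟩ g=>⟨1,1,1⟩
  ⟦path⟧₁ = [0 1 1; 0 0 1; 1 1 1]
Path 2 = h;k:
  e0=⟨1,0,0⟩ h=>⟨1,0,1⟩ k=>⟨0,0,1⟩
  e1=⟨0,1,0⟩ h=>⟨1,1,1⟩ k=>⟨1,0,1⟩
  e2=⟨0,0,1⟩ h=>⟨0,1,1⟩ k=>⟨1,1,1⟩
  ⟦path⟧₂ = [0 1 1; 0 0 1; 1 1 1]
Equal? equal; square commutes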